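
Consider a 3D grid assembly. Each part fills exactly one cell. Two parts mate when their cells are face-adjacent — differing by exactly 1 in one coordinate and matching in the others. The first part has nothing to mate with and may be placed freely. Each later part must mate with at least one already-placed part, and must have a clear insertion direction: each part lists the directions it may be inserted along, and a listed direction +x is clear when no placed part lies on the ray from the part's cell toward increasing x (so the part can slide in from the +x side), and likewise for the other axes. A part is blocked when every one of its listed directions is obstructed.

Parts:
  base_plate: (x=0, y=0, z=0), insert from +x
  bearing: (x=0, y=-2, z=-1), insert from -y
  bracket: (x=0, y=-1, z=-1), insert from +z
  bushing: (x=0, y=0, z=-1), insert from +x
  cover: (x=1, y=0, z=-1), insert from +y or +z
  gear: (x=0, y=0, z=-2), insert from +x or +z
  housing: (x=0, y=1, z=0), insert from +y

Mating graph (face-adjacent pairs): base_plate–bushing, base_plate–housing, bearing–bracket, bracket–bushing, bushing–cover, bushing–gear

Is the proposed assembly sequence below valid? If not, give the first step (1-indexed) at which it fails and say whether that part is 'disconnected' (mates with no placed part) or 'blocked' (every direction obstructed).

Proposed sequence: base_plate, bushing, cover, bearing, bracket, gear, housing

1. base_plate@(0, 0, 0) [+x clear] — {base_plate}
2. bushing@(0, 0, -1) [+x clear] — {base_plate, bushing}
3. cover@(1, 0, -1) [+y clear] — {base_plate, bushing, cover}
4. bearing@(0, -2, -1) — no placed neighbour ⇒ disconnected

Invalid at step 4 (disconnected)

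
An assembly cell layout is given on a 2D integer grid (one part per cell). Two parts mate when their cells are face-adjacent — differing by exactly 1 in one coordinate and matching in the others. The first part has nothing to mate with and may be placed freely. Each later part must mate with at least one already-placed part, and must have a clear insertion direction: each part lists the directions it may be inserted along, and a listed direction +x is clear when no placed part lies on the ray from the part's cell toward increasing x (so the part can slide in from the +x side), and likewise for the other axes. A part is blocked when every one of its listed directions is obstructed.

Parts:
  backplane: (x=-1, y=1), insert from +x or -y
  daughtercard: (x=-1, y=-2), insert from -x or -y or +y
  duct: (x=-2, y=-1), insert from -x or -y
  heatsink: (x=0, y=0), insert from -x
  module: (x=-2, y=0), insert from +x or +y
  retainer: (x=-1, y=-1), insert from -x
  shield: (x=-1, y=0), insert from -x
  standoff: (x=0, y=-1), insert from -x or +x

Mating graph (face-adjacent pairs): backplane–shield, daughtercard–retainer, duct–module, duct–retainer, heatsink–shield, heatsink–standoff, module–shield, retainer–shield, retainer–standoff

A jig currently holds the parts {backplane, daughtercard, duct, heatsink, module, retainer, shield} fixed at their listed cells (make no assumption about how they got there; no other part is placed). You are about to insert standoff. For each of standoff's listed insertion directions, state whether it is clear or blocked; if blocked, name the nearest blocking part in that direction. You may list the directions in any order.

+x: clear; -x: blocked by retainer

-x: nearest on ray is retainer@(-1, -1) ⇒ blocked
+x: ray from standoff(0, -1) has no placed part ⇒ clear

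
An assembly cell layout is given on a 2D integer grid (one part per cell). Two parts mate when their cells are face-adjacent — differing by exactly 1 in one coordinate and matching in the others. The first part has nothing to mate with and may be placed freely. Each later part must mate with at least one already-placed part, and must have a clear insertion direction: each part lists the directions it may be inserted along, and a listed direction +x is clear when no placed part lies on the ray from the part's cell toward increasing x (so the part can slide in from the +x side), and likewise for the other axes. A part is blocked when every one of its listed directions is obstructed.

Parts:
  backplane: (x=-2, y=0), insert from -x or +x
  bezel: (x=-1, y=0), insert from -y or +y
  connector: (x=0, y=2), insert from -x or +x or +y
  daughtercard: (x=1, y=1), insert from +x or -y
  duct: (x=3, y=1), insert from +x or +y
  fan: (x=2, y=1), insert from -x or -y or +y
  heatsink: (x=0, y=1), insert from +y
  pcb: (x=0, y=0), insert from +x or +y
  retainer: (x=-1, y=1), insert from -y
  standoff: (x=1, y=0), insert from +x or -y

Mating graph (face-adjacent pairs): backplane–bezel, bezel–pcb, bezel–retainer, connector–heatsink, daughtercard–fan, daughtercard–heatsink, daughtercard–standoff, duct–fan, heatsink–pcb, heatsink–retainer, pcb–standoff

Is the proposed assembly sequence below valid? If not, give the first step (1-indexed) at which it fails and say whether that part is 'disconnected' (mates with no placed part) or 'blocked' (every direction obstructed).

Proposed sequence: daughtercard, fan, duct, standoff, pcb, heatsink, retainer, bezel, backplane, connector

1. daughtercard@(1, 1) [+x clear] — {daughtercard}
2. fan@(2, 1) [-y clear] — {daughtercard, fan}
3. duct@(3, 1) [+x clear] — {daughtercard, duct, fan}
4. standoff@(1, 0) [+x clear] — {daughtercard, duct, fan, standoff}
5. pcb@(0, 0) [+y clear] — {daughtercard, duct, fan, pcb, standoff}
6. heatsink@(0, 1) [+y clear] — {daughtercard, duct, fan, heatsink, pcb, standoff}
7. retainer@(-1, 1) [-y clear] — {daughtercard, duct, fan, heatsink, pcb, retainer, standoff}
8. bezel@(-1, 0) [-y clear] — {bezel, daughtercard, duct, fan, heatsink, pcb, retainer, standoff}
9. backplane@(-2, 0) [-x clear] — {backplane, bezel, daughtercard, duct, fan, heatsink, pcb, retainer, standoff}
10. connector@(0, 2) [-x clear] — {backplane, bezel, connector, daughtercard, duct, fan, heatsink, pcb, retainer, standoff}

Valid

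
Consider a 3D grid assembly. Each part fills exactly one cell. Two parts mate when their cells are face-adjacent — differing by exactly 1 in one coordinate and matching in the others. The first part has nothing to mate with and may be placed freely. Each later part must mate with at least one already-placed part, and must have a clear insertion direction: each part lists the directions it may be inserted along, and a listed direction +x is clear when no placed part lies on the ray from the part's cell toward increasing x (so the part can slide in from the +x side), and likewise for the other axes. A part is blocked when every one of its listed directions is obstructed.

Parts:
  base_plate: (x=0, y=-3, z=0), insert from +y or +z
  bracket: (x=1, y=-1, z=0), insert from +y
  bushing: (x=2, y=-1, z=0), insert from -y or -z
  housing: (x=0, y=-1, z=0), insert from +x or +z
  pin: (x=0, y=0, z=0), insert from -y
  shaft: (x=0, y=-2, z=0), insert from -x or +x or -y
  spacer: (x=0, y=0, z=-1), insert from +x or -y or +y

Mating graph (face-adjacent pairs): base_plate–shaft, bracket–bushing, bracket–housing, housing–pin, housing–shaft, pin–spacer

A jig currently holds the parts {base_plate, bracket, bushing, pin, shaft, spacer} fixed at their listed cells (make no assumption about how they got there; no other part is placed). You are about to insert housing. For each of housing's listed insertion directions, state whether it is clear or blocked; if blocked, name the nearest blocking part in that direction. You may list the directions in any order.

+x: blocked by bracket; +z: clear

+x: nearest on ray is bracket@(1, -1, 0) ⇒ blocked
+z: ray from housing(0, -1, 0) has no placed part ⇒ clear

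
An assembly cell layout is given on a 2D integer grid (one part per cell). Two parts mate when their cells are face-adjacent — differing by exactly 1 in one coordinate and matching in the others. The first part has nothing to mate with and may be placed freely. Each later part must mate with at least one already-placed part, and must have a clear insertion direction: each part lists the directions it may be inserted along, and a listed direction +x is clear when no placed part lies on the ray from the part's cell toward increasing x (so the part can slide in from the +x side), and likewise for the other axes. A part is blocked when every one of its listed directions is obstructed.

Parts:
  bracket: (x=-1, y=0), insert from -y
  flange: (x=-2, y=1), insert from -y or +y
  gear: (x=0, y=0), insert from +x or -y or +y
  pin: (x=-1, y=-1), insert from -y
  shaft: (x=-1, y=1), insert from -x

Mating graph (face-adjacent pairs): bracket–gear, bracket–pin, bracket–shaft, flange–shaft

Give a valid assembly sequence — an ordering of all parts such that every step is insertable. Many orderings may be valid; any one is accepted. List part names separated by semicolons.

bracket; gear; shaft; flange; pin

1. bracket@(-1, 0) [-y clear] — {bracket}
2. gear@(0, 0) [+x clear] — {bracket, gear}
3. shaft@(-1, 1) [-x clear] — {bracket, gear, shaft}
4. flange@(-2, 1) [-y clear] — {bracket, flange, gear, shaft}
5. pin@(-1, -1) [-y clear] — {bracket, flange, gear, pin, shaft}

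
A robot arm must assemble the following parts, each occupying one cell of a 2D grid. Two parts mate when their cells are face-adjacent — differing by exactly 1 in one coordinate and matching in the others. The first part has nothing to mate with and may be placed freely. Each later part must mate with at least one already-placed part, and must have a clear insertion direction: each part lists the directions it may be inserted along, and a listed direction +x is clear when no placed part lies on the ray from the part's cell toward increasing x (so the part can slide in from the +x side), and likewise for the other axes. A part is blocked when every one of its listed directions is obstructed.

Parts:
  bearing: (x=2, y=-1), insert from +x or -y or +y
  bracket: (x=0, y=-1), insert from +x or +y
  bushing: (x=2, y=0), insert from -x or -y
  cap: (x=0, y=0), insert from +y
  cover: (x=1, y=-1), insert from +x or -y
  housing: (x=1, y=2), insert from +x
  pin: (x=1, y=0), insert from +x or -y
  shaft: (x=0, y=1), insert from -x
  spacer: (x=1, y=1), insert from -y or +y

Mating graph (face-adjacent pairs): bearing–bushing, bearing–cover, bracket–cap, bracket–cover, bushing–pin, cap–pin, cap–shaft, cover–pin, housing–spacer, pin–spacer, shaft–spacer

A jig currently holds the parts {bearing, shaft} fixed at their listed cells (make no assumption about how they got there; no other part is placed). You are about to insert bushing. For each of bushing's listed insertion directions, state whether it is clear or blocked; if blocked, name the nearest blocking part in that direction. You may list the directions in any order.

-x: clear; -y: blocked by bearing

-x: ray from bushing(2, 0) has no placed part ⇒ clear
-y: nearest on ray is bearing@(2, -1) ⇒ blocked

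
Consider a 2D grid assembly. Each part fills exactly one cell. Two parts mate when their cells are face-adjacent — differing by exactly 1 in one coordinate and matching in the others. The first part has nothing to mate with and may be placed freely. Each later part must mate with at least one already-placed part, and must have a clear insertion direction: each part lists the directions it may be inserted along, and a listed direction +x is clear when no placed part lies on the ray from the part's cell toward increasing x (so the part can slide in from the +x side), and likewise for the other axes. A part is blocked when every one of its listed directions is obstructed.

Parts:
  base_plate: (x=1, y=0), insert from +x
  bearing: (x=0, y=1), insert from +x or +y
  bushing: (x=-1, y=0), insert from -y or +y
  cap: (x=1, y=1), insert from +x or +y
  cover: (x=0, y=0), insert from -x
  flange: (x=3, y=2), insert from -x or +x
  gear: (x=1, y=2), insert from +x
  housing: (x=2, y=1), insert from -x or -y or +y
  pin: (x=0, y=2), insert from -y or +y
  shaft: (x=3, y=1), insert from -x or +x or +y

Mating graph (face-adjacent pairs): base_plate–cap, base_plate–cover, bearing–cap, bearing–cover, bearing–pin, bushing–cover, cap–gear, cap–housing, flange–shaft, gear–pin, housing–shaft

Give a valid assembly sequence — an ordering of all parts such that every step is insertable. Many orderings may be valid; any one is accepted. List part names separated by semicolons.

shaft; housing; cap; base_plate; cover; bushing; bearing; pin; gear; flange

1. shaft@(3, 1) [-x clear] — {shaft}
2. housing@(2, 1) [-x clear] — {housing, shaft}
3. cap@(1, 1) [+y clear] — {cap, housing, shaft}
4. base_plate@(1, 0) [+x clear] — {base_plate, cap, housing, shaft}
5. cover@(0, 0) [-x clear] — {base_plate, cap, cover, housing, shaft}
6. bushing@(-1, 0) [-y clear] — {base_plate, bushing, cap, cover, housing, shaft}
7. bearing@(0, 1) [+y clear] — {base_plate, bearing, bushing, cap, cover, housing, shaft}
8. pin@(0, 2) [+y clear] — {base_plate, bearing, bushing, cap, cover, housing, pin, shaft}
9. gear@(1, 2) [+x clear] — {base_plate, bearing, bushing, cap, cover, gear, housing, pin, shaft}
10. flange@(3, 2) [+x clear] — {base_plate, bearing, bushing, cap, cover, flange, gear, housing, pin, shaft}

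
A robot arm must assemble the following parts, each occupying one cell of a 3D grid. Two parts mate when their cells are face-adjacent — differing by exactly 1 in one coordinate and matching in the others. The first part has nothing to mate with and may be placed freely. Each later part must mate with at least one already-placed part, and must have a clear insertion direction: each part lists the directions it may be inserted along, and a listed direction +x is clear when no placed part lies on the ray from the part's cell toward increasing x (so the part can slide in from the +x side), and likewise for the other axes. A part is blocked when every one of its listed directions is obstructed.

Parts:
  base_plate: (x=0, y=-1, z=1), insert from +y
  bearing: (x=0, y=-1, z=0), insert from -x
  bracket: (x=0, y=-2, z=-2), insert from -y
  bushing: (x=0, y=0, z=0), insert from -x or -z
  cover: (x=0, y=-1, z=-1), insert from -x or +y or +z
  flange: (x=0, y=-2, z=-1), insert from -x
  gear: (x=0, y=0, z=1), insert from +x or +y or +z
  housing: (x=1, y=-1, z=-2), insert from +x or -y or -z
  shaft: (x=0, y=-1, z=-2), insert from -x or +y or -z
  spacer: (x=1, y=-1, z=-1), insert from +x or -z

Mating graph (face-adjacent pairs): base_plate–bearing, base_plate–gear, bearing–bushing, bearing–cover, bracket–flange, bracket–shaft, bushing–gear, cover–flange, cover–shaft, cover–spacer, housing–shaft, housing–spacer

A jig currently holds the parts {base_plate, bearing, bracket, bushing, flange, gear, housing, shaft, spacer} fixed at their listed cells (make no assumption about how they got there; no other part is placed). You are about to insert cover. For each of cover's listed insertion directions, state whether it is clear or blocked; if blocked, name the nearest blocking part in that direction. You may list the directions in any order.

+y: clear; +z: blocked by bearing; -x: clear

-x: ray from cover(0, -1, -1) has no placed part ⇒ clear
+y: ray from cover(0, -1, -1) has no placed part ⇒ clear
+z: nearest on ray is bearing@(0, -1, 0) ⇒ blocked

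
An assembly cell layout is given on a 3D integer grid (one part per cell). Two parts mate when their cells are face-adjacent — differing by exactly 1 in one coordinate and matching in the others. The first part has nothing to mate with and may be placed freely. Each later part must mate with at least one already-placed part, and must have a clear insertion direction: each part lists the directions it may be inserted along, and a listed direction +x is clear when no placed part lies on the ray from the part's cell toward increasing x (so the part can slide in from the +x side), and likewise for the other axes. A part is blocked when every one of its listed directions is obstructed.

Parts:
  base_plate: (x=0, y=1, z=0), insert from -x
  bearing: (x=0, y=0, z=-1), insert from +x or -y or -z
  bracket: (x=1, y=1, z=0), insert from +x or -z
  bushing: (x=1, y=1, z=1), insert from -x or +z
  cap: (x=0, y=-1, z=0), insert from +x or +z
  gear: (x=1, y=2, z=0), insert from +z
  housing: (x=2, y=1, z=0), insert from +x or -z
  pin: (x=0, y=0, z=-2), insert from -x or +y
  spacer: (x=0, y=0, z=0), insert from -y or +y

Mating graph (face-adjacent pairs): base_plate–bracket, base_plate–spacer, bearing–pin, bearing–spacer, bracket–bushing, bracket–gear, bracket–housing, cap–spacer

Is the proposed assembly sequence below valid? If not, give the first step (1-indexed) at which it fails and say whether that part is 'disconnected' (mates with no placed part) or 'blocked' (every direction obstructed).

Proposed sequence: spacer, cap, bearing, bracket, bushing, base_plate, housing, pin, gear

1. spacer@(0, 0, 0) [-y clear] — {spacer}
2. cap@(0, -1, 0) [+x clear] — {cap, spacer}
3. bearing@(0, 0, -1) [+x clear] — {bearing, cap, spacer}
4. bracket@(1, 1, 0) — no placed neighbour ⇒ disconnected

Invalid at step 4 (disconnected)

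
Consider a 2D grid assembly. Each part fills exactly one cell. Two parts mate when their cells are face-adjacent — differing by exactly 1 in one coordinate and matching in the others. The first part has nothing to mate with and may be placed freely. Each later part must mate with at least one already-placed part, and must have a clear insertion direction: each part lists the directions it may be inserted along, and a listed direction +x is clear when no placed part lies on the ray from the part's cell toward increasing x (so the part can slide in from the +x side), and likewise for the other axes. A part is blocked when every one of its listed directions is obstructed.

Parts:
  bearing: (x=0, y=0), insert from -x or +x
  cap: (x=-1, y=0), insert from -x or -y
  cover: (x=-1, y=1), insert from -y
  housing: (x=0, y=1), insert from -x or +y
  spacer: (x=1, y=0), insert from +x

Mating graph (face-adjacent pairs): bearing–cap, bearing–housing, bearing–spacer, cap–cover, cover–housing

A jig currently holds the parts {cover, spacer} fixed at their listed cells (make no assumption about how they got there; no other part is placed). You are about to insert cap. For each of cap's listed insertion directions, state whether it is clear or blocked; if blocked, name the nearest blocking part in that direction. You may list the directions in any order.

-x: clear; -y: clear

-x: ray from cap(-1, 0) has no placed part ⇒ clear
-y: ray from cap(-1, 0) has no placed part ⇒ clear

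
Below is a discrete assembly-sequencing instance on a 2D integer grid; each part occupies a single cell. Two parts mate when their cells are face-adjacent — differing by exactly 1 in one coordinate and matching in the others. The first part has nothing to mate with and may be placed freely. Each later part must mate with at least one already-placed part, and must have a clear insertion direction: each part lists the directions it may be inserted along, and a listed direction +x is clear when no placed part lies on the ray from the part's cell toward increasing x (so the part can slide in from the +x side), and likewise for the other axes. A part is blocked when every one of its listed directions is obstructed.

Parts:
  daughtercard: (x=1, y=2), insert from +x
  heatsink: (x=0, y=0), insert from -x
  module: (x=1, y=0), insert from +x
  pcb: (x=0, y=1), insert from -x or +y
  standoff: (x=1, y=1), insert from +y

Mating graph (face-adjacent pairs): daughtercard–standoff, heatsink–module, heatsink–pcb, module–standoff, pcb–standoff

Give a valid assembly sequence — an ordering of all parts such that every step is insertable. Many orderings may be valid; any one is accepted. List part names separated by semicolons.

1. pcb@(0, 1) [-x clear] — {pcb}
2. standoff@(1, 1) [+y clear] — {pcb, standoff}
3. daughtercard@(1, 2) [+x clear] — {daughtercard, pcb, standoff}
4. heatsink@(0, 0) [-x clear] — {daughtercard, heatsink, pcb, standoff}
5. module@(1, 0) [+x clear] — {daughtercard, heatsink, module, pcb, standoff}

pcb; standoff; daughtercard; heatsink; module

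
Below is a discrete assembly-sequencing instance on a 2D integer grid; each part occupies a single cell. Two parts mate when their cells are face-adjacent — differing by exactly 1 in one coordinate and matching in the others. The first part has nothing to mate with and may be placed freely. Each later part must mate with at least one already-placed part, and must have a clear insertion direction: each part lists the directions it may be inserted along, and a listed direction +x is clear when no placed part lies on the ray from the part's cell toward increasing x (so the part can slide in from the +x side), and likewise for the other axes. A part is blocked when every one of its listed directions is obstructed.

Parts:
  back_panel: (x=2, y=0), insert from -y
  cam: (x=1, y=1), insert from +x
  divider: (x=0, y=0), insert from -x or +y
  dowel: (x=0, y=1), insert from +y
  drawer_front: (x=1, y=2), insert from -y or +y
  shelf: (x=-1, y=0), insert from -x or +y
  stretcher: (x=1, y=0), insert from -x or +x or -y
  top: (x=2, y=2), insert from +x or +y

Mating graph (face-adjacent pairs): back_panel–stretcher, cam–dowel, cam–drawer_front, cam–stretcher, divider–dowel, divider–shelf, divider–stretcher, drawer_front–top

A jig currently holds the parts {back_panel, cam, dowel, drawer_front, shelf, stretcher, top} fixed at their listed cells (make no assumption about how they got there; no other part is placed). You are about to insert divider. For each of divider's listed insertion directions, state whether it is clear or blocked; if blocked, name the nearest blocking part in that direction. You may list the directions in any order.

-x: nearest on ray is shelf@(-1, 0) ⇒ blocked
+y: nearest on ray is dowel@(0, 1) ⇒ blocked

+y: blocked by dowel; -x: blocked by shelf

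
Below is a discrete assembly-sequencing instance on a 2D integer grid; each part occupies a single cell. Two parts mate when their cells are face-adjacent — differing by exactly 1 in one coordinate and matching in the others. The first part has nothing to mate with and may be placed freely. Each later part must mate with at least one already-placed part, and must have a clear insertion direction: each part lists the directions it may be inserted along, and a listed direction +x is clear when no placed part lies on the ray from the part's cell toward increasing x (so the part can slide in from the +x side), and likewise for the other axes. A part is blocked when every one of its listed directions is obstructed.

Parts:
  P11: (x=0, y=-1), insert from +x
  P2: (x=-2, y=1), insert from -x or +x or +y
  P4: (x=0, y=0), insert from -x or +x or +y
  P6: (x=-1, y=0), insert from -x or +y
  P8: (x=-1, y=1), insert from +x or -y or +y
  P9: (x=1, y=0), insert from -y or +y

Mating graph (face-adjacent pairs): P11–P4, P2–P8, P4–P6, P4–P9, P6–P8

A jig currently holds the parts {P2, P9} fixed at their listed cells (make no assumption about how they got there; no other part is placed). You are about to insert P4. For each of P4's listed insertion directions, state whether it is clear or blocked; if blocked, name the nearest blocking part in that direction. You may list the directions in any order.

-x: ray from P4(0, 0) has no placed part ⇒ clear
+x: nearest on ray is P9@(1, 0) ⇒ blocked
+y: ray from P4(0, 0) has no placed part ⇒ clear

+x: blocked by P9; +y: clear; -x: clear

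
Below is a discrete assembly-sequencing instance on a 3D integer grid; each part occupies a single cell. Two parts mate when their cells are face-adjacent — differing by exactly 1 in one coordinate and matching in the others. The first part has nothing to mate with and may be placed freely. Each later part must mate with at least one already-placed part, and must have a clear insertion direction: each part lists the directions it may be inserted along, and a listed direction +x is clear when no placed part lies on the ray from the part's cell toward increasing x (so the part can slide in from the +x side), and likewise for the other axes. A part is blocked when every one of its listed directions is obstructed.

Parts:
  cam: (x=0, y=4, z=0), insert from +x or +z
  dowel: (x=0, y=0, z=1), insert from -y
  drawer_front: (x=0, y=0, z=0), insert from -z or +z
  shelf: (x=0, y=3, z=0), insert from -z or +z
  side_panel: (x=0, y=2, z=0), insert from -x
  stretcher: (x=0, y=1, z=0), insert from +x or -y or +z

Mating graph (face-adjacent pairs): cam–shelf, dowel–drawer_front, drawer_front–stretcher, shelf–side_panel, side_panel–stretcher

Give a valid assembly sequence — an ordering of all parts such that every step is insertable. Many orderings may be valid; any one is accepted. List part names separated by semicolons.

dowel; drawer_front; stretcher; side_panel; shelf; cam

1. dowel@(0, 0, 1) [-y clear] — {dowel}
2. drawer_front@(0, 0, 0) [-z clear] — {dowel, drawer_front}
3. stretcher@(0, 1, 0) [+x clear] — {dowel, drawer_front, stretcher}
4. side_panel@(0, 2, 0) [-x clear] — {dowel, drawer_front, side_panel, stretcher}
5. shelf@(0, 3, 0) [-z clear] — {dowel, drawer_front, shelf, side_panel, stretcher}
6. cam@(0, 4, 0) [+x clear] — {cam, dowel, drawer_front, shelf, side_panel, stretcher}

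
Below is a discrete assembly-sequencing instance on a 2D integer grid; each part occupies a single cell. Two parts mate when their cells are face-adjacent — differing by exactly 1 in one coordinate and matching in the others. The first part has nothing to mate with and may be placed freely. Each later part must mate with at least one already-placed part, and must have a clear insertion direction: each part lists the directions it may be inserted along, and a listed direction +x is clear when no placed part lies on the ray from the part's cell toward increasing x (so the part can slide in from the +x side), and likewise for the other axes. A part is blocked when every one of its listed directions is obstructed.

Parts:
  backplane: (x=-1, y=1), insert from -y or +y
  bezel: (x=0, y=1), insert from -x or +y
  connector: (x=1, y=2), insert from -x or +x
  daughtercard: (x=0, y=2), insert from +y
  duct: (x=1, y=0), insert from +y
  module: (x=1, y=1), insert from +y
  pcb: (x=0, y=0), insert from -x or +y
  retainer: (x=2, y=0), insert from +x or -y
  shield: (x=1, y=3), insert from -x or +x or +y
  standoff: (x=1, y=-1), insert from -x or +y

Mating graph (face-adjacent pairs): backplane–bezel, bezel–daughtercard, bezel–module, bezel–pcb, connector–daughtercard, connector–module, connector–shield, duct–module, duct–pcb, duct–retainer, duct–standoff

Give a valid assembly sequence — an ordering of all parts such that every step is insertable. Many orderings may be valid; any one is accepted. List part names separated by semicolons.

1. retainer@(2, 0) [+x clear] — {retainer}
2. duct@(1, 0) [+y clear] — {duct, retainer}
3. module@(1, 1) [+y clear] — {duct, module, retainer}
4. standoff@(1, -1) [-x clear] — {duct, module, retainer, standoff}
5. bezel@(0, 1) [-x clear] — {bezel, duct, module, retainer, standoff}
6. backplane@(-1, 1) [-y clear] — {backplane, bezel, duct, module, retainer, standoff}
7. daughtercard@(0, 2) [+y clear] — {backplane, bezel, daughtercard, duct, module, retainer, standoff}
8. pcb@(0, 0) [-x clear] — {backplane, bezel, daughtercard, duct, module, pcb, retainer, standoff}
9. connector@(1, 2) [+x clear] — {backplane, bezel, connector, daughtercard, duct, module, pcb, retainer, standoff}
10. shield@(1, 3) [-x clear] — {backplane, bezel, connector, daughtercard, duct, module, pcb, retainer, shield, standoff}

retainer; duct; module; standoff; bezel; backplane; daughtercard; pcb; connector; shield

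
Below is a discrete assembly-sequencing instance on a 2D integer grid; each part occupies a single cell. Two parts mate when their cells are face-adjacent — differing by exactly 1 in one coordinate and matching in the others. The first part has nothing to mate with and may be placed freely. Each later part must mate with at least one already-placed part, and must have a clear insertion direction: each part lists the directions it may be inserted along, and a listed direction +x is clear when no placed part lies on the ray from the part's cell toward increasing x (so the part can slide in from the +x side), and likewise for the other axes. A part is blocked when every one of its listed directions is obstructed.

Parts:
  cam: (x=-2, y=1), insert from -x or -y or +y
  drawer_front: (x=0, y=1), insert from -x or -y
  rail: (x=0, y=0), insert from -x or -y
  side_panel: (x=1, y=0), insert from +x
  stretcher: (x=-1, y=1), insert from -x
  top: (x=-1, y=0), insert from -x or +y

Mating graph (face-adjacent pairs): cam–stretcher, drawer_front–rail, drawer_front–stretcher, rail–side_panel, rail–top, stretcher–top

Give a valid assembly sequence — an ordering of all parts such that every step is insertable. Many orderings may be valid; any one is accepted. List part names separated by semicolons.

drawer_front; rail; side_panel; stretcher; cam; top

1. drawer_front@(0, 1) [-x clear] — {drawer_front}
2. rail@(0, 0) [-x clear] — {drawer_front, rail}
3. side_panel@(1, 0) [+x clear] — {drawer_front, rail, side_panel}
4. stretcher@(-1, 1) [-x clear] — {drawer_front, rail, side_panel, stretcher}
5. cam@(-2, 1) [-x clear] — {cam, drawer_front, rail, side_panel, stretcher}
6. top@(-1, 0) [-x clear] — {cam, drawer_front, rail, side_panel, stretcher, top}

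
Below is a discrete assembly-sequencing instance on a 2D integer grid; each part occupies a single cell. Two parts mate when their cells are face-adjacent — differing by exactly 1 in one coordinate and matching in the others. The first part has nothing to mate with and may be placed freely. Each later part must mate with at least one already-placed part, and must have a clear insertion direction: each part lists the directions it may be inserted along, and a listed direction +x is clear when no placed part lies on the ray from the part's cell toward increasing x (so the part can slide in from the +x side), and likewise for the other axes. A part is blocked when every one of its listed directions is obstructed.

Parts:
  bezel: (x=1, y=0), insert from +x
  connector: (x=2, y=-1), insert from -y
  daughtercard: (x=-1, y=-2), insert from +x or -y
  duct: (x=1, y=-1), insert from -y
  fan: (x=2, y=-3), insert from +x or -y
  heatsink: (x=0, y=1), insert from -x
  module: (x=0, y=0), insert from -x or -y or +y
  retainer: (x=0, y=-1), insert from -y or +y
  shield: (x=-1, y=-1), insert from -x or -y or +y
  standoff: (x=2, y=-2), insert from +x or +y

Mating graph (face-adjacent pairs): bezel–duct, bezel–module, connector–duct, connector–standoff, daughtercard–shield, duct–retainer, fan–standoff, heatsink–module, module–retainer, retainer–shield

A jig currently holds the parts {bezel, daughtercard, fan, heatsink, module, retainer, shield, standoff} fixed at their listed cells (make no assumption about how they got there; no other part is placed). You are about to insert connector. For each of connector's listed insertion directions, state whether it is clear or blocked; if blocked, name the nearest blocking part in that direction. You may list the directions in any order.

-y: blocked by standoff

-y: nearest on ray is standoff@(2, -2) ⇒ blocked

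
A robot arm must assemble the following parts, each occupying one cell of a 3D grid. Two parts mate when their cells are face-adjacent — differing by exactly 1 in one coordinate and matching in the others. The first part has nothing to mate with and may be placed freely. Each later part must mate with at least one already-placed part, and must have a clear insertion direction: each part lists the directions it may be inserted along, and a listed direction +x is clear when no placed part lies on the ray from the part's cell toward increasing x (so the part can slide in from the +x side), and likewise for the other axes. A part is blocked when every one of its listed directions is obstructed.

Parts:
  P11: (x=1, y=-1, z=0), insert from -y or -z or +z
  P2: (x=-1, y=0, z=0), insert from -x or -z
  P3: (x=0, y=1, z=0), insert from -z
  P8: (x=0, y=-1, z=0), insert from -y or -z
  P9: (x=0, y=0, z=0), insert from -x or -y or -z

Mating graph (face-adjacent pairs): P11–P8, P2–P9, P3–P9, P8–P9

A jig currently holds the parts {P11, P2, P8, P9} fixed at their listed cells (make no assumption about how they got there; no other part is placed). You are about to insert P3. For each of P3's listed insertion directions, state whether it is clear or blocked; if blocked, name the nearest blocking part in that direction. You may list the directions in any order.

-z: ray from P3(0, 1, 0) has no placed part ⇒ clear

-z: clear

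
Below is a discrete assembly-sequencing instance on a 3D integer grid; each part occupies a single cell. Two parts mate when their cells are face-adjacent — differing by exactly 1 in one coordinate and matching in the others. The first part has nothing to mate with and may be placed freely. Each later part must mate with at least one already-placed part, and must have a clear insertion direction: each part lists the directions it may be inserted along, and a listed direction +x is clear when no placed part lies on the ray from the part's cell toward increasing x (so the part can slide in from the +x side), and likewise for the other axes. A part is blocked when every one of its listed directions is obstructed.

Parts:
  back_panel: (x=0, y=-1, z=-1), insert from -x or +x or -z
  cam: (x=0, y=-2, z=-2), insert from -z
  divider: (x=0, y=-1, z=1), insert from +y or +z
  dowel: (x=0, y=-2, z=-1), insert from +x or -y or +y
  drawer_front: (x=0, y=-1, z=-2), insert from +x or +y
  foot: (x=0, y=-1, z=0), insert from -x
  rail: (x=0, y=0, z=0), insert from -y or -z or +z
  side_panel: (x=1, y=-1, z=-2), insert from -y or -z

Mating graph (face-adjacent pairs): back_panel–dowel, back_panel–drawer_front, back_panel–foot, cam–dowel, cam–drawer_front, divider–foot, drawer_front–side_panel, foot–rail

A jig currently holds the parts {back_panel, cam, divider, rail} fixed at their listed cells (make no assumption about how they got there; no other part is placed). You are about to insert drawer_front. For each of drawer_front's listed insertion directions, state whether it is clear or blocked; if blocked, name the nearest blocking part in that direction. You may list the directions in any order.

+x: ray from drawer_front(0, -1, -2) has no placed part ⇒ clear
+y: ray from drawer_front(0, -1, -2) has no placed part ⇒ clear

+x: clear; +y: clear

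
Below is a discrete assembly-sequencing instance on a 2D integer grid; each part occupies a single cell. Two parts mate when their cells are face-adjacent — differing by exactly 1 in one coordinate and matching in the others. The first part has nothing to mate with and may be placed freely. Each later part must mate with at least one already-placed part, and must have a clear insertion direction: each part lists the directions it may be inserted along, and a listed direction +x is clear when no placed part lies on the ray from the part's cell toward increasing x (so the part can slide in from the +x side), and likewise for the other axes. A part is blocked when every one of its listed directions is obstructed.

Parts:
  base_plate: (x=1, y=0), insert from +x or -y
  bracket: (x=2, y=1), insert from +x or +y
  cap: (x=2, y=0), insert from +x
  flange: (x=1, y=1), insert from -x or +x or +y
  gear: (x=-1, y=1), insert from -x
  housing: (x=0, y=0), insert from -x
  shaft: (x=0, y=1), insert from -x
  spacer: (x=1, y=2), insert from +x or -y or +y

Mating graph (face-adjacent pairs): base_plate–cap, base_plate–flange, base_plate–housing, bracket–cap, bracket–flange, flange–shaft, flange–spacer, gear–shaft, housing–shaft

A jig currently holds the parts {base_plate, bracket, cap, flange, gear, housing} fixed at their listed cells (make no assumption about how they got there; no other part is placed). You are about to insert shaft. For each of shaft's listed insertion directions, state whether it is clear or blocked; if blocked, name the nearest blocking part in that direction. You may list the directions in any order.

-x: nearest on ray is gear@(-1, 1) ⇒ blocked

-x: blocked by gear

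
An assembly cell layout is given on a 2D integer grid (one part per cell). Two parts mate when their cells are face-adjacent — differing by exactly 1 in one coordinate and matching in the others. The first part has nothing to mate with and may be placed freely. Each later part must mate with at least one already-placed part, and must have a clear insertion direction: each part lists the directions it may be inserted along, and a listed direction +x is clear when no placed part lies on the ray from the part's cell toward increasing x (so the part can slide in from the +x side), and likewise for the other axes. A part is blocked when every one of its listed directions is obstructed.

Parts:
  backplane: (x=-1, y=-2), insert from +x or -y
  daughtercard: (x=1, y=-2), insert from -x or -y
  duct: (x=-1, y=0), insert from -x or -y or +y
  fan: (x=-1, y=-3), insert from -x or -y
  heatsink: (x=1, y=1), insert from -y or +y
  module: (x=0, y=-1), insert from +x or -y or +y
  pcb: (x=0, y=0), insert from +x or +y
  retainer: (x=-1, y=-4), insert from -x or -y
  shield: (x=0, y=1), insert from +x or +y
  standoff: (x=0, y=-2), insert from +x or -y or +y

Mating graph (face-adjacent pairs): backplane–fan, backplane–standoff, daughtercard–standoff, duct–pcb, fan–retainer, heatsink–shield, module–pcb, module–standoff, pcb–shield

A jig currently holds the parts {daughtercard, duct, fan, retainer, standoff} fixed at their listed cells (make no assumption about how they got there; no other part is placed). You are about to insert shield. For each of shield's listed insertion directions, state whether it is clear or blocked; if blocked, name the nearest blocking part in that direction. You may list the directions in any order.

+x: ray from shield(0, 1) has no placed part ⇒ clear
+y: ray from shield(0, 1) has no placed part ⇒ clear

+x: clear; +y: clear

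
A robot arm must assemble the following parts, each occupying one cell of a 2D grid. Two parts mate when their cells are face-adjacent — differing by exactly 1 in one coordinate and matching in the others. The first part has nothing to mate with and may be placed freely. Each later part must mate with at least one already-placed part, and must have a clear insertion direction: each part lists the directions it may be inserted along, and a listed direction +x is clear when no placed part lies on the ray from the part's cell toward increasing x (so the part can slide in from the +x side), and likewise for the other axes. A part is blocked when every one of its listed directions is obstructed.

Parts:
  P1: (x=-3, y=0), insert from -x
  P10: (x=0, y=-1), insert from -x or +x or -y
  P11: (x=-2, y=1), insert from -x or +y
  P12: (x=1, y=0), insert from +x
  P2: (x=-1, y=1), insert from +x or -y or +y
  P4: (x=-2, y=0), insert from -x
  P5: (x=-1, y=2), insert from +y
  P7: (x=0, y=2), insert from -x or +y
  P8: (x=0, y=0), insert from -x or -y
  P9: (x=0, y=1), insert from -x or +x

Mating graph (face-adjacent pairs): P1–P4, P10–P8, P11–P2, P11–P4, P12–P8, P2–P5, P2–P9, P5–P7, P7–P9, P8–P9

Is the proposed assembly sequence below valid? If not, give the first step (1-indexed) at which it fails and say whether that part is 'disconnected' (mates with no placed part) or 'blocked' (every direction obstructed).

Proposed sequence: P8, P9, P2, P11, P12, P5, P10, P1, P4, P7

Invalid at step 8 (disconnected)

1. P8@(0, 0) [-x clear] — {P8}
2. P9@(0, 1) [-x clear] — {P8, P9}
3. P2@(-1, 1) [-y clear] — {P2, P8, P9}
4. P11@(-2, 1) [-x clear] — {P11, P2, P8, P9}
5. P12@(1, 0) [+x clear] — {P11, P12, P2, P8, P9}
6. P5@(-1, 2) [+y clear] — {P11, P12, P2, P5, P8, P9}
7. P10@(0, -1) [-x clear] — {P10, P11, P12, P2, P5, P8, P9}
8. P1@(-3, 0) — no placed neighbour ⇒ disconnected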